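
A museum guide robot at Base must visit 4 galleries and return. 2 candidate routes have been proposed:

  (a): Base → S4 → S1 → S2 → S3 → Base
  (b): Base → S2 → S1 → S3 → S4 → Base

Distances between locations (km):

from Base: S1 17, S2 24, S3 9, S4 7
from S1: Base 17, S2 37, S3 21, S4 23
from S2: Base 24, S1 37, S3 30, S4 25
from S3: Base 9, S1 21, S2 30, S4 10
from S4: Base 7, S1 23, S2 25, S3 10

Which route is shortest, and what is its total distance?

(a): 7 + 23 + 37 + 30 + 9 = 106
(b): 24 + 37 + 21 + 10 + 7 = 99

99 km — (b) is the shortest.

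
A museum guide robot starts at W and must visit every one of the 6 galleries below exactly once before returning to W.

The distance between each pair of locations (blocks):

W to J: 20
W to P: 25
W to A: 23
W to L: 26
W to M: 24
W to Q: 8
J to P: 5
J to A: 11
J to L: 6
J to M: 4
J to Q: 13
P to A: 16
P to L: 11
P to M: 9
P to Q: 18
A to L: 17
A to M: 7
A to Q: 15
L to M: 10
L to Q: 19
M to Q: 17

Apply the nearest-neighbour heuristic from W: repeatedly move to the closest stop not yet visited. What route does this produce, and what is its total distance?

At W the remaining stops are Q 8, J 20, A 23, M 24, P 25, L 26; go to Q.
At Q the remaining stops are J 13, A 15, M 17, P 18, L 19; go to J.
At J the remaining stops are M 4, P 5, L 6, A 11; go to M.
At M the remaining stops are A 7, P 9, L 10; go to A.
At A the remaining stops are P 16, L 17; go to P.
At P the remaining stops are L 11; go to L.
Return L→W: 26.
Total = 8 + 13 + 4 + 7 + 16 + 11 + 26 = 85.

85 blocks along W → Q → J → M → A → P → L → W.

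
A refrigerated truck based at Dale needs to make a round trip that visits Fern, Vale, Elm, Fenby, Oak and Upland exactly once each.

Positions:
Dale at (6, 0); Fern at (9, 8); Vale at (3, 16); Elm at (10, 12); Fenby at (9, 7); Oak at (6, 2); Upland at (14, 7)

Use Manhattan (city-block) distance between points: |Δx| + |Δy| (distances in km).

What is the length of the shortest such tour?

56 km — the shortest possible round trip.

There are 360 distinct closed tours to check (reversals are equivalent).
Dale-Fern-Vale-Elm-Fenby-Oak-Upland-Dale: 11+14+11+6+8+13+15 = 78
Dale-Fern-Vale-Elm-Fenby-Upland-Oak-Dale: 11+14+11+6+5+13+2 = 62
Dale-Fern-Vale-Elm-Oak-Fenby-Upland-Dale: 11+14+11+14+8+5+15 = 78
Dale-Fern-Vale-Elm-Oak-Upland-Fenby-Dale: 11+14+11+14+13+5+10 = 78
Dale-Fern-Vale-Elm-Upland-Fenby-Oak-Dale: 11+14+11+9+5+8+2 = 60
Dale-Fern-Vale-Elm-Upland-Oak-Fenby-Dale: 11+14+11+9+13+8+10 = 76
Dale-Fern-Vale-Fenby-Elm-Oak-Upland-Dale: 11+14+15+6+14+13+15 = 88
Dale-Fern-Vale-Fenby-Elm-Upland-Oak-Dale: 11+14+15+6+9+13+2 = 70
… (352 more)
Dale-Fern-Fenby-Upland-Elm-Vale-Oak-Dale: 11+1+5+9+11+17+2 = 56  ← best
The minimum is 56.
One optimal route: Dale → Fern → Fenby → Upland → Elm → Vale → Oak → Dale (or its reverse).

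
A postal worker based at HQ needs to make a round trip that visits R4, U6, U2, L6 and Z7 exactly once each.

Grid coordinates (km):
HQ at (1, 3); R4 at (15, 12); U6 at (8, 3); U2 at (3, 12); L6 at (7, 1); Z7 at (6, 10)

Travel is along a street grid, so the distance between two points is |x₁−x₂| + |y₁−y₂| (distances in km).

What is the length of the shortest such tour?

Shortest round trip = 54 km.

With 5 stops there are 5!/2 = 60 distinct round trips (a route and its reverse cost the same).
HQ - R4 - U6 - U2 - L6 - Z7 - HQ: 23+16+14+15+10+12 = 90
HQ - R4 - U6 - U2 - Z7 - L6 - HQ: 23+16+14+5+10+8 = 76
HQ - R4 - U6 - L6 - U2 - Z7 - HQ: 23+16+3+15+5+12 = 74
HQ - R4 - U6 - L6 - Z7 - U2 - HQ: 23+16+3+10+5+11 = 68
HQ - R4 - U6 - Z7 - U2 - L6 - HQ: 23+16+9+5+15+8 = 76
HQ - R4 - U6 - Z7 - L6 - U2 - HQ: 23+16+9+10+15+11 = 84
HQ - R4 - U2 - U6 - L6 - Z7 - HQ: 23+12+14+3+10+12 = 74
HQ - R4 - U2 - U6 - Z7 - L6 - HQ: 23+12+14+9+10+8 = 76
HQ - R4 - U2 - L6 - U6 - Z7 - HQ: 23+12+15+3+9+12 = 74
HQ - R4 - U2 - L6 - Z7 - U6 - HQ: 23+12+15+10+9+7 = 76
HQ - R4 - U2 - Z7 - U6 - L6 - HQ: 23+12+5+9+3+8 = 60
HQ - R4 - U2 - Z7 - L6 - U6 - HQ: 23+12+5+10+3+7 = 60
HQ - R4 - L6 - U6 - U2 - Z7 - HQ: 23+19+3+14+5+12 = 76
HQ - R4 - L6 - U6 - Z7 - U2 - HQ: 23+19+3+9+5+11 = 70
… (46 more)
HQ - U6 - L6 - Z7 - R4 - U2 - HQ: 7+3+10+11+12+11 = 54  ← best
The minimum is 54.
One optimal route: HQ → U6 → L6 → Z7 → R4 → U2 → HQ (or its reverse).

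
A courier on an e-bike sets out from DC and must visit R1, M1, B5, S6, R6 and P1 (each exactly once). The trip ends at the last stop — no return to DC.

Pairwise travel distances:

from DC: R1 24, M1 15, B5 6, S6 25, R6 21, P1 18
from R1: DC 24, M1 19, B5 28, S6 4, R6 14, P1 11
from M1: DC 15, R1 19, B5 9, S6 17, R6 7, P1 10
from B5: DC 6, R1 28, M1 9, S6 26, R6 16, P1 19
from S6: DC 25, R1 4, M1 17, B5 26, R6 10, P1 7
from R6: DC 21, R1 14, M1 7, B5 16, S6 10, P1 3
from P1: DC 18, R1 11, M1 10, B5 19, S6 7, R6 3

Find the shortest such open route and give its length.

There are 6! = 720 possible orderings.
DC → R1 → M1 → B5 → S6 → R6 → P1: 24+19+9+26+10+3 = 91
DC → R1 → M1 → B5 → S6 → P1 → R6: 24+19+9+26+7+3 = 88
DC → R1 → M1 → B5 → R6 → S6 → P1: 24+19+9+16+10+7 = 85
DC → R1 → M1 → B5 → R6 → P1 → S6: 24+19+9+16+3+7 = 78
DC → R1 → M1 → B5 → P1 → S6 → R6: 24+19+9+19+7+10 = 88
DC → R1 → M1 → B5 → P1 → R6 → S6: 24+19+9+19+3+10 = 84
DC → R1 → M1 → S6 → B5 → R6 → P1: 24+19+17+26+16+3 = 105
DC → R1 → M1 → S6 → B5 → P1 → R6: 24+19+17+26+19+3 = 108
… (712 more)
DC → B5 → M1 → R6 → P1 → S6 → R1: 6+9+7+3+7+4 = 36  ← best
The minimum is 36.
One shortest path: DC → B5 → M1 → R6 → P1 → S6 → R1.

36 — the minimum one-way total.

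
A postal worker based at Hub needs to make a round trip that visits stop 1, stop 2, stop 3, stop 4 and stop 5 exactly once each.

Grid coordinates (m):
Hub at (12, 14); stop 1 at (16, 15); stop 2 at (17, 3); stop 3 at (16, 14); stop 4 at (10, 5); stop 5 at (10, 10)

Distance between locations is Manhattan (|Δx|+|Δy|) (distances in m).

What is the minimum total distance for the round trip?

With 5 stops there are 5!/2 = 60 distinct round trips (a route and its reverse cost the same).
Hub - stop 1 - stop 2 - stop 3 - stop 4 - stop 5 - Hub: 5+13+12+15+5+6 = 56
Hub - stop 1 - stop 2 - stop 3 - stop 5 - stop 4 - Hub: 5+13+12+10+5+11 = 56
Hub - stop 1 - stop 2 - stop 4 - stop 3 - stop 5 - Hub: 5+13+9+15+10+6 = 58
Hub - stop 1 - stop 2 - stop 4 - stop 5 - stop 3 - Hub: 5+13+9+5+10+4 = 46
Hub - stop 1 - stop 2 - stop 5 - stop 3 - stop 4 - Hub: 5+13+14+10+15+11 = 68
Hub - stop 1 - stop 2 - stop 5 - stop 4 - stop 3 - Hub: 5+13+14+5+15+4 = 56
Hub - stop 1 - stop 3 - stop 2 - stop 4 - stop 5 - Hub: 5+1+12+9+5+6 = 38
Hub - stop 1 - stop 3 - stop 2 - stop 5 - stop 4 - Hub: 5+1+12+14+5+11 = 48
Hub - stop 1 - stop 3 - stop 4 - stop 2 - stop 5 - Hub: 5+1+15+9+14+6 = 50
Hub - stop 1 - stop 3 - stop 4 - stop 5 - stop 2 - Hub: 5+1+15+5+14+16 = 56
Hub - stop 1 - stop 3 - stop 5 - stop 2 - stop 4 - Hub: 5+1+10+14+9+11 = 50
Hub - stop 1 - stop 3 - stop 5 - stop 4 - stop 2 - Hub: 5+1+10+5+9+16 = 46
Hub - stop 1 - stop 4 - stop 2 - stop 3 - stop 5 - Hub: 5+16+9+12+10+6 = 58
Hub - stop 1 - stop 4 - stop 2 - stop 5 - stop 3 - Hub: 5+16+9+14+10+4 = 58
… (46 more)
The minimum is 38.
One optimal route: Hub → stop 1 → stop 3 → stop 2 → stop 4 → stop 5 → Hub (or its reverse).

Shortest round trip = 38 m.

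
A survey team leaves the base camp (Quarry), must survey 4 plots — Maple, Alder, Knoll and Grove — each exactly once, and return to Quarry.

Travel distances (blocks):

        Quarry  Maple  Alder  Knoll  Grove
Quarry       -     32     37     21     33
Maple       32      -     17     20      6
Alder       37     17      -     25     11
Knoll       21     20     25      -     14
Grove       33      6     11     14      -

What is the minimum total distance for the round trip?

There are 12 distinct closed tours to check (reversals are equivalent).
Quarry-Maple-Alder-Knoll-Grove-Quarry: 32+17+25+14+33 = 121
Quarry-Maple-Alder-Grove-Knoll-Quarry: 32+17+11+14+21 = 95
Quarry-Maple-Knoll-Alder-Grove-Quarry: 32+20+25+11+33 = 121
Quarry-Maple-Knoll-Grove-Alder-Quarry: 32+20+14+11+37 = 114
Quarry-Maple-Grove-Alder-Knoll-Quarry: 32+6+11+25+21 = 95
Quarry-Maple-Grove-Knoll-Alder-Quarry: 32+6+14+25+37 = 114
Quarry-Alder-Maple-Knoll-Grove-Quarry: 37+17+20+14+33 = 121
Quarry-Alder-Maple-Grove-Knoll-Quarry: 37+17+6+14+21 = 95
Quarry-Alder-Knoll-Maple-Grove-Quarry: 37+25+20+6+33 = 121
Quarry-Alder-Grove-Maple-Knoll-Quarry: 37+11+6+20+21 = 95
Quarry-Knoll-Maple-Alder-Grove-Quarry: 21+20+17+11+33 = 102
Quarry-Knoll-Alder-Maple-Grove-Quarry: 21+25+17+6+33 = 102
The minimum is 95.
One optimal route: Quarry → Maple → Alder → Grove → Knoll → Quarry (or its reverse).

Minimum total distance: 95 blocks.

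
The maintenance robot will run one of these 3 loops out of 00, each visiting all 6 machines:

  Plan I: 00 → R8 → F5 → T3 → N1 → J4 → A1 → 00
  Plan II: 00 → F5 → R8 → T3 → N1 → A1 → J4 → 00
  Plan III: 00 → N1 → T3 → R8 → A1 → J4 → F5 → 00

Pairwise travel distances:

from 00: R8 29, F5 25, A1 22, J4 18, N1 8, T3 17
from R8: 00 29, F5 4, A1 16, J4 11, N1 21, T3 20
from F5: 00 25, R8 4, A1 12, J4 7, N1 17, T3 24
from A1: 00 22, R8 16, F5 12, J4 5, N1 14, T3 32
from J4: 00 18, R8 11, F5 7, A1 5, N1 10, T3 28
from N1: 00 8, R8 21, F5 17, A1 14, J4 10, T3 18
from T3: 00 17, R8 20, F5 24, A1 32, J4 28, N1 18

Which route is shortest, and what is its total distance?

Shortest is Plan III, total 99.

Plan I: 29 + 4 + 24 + 18 + 10 + 5 + 22 = 112
Plan II: 25 + 4 + 20 + 18 + 14 + 5 + 18 = 104
Plan III: 8 + 18 + 20 + 16 + 5 + 7 + 25 = 99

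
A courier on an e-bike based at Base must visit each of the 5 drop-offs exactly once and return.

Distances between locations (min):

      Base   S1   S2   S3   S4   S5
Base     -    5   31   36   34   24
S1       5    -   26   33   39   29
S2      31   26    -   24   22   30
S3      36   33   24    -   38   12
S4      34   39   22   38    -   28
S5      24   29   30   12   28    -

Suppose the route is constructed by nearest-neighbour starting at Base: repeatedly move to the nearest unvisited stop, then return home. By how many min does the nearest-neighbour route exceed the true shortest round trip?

The nearest-neighbour route is 3 min longer than optimal.

Base: S1=5, S5=24, S2=31, S4=34, S3=36 ⇒ S1
S1: S2=26, S5=29, S3=33, S4=39 ⇒ S2
S2: S4=22, S3=24, S5=30 ⇒ S4
S4: S5=28, S3=38 ⇒ S5
S5: S3=12 ⇒ S3
NN route Base → S1 → S2 → S4 → S5 → S3 → Base costs 129.
Optimal: Base → S1 → S4 → S2 → S3 → S5 → Base costs 126 (by enumerating all 60 distinct tours).
Excess = 129 − 126 = 3.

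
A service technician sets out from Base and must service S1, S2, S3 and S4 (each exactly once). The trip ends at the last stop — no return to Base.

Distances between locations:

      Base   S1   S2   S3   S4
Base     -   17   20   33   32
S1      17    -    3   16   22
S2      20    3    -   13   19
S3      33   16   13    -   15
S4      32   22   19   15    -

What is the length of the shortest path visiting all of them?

48 — the minimum one-way total.

There are 4! = 24 possible orderings.
Base - S1 - S2 - S3 - S4: 17+3+13+15 = 48
Base - S1 - S2 - S4 - S3: 17+3+19+15 = 54
Base - S1 - S3 - S2 - S4: 17+16+13+19 = 65
Base - S1 - S3 - S4 - S2: 17+16+15+19 = 67
Base - S1 - S4 - S2 - S3: 17+22+19+13 = 71
Base - S1 - S4 - S3 - S2: 17+22+15+13 = 67
Base - S2 - S1 - S3 - S4: 20+3+16+15 = 54
Base - S2 - S1 - S4 - S3: 20+3+22+15 = 60
Base - S2 - S3 - S1 - S4: 20+13+16+22 = 71
Base - S2 - S3 - S4 - S1: 20+13+15+22 = 70
Base - S2 - S4 - S1 - S3: 20+19+22+16 = 77
Base - S2 - S4 - S3 - S1: 20+19+15+16 = 70
Base - S3 - S1 - S2 - S4: 33+16+3+19 = 71
Base - S3 - S1 - S4 - S2: 33+16+22+19 = 90
… (10 more)
The minimum is 48.
One shortest path: Base → S1 → S2 → S3 → S4.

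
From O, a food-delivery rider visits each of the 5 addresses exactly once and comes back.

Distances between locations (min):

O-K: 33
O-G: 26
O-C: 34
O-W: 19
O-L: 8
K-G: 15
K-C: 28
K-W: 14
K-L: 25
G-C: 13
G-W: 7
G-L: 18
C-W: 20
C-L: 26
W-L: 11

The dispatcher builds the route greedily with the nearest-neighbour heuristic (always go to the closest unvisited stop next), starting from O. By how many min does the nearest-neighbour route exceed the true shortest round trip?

O: L=8, W=19, G=26, K=33, C=34 ⇒ L
L: W=11, G=18, K=25, C=26 ⇒ W
W: G=7, K=14, C=20 ⇒ G
G: C=13, K=15 ⇒ C
C: K=28 ⇒ K
NN route O → L → W → G → C → K → O costs 100.
Optimal: O → C → G → K → W → L → O costs 95 (by enumerating all 60 distinct tours).
Excess = 100 − 95 = 5.

5 min longer than the optimal tour.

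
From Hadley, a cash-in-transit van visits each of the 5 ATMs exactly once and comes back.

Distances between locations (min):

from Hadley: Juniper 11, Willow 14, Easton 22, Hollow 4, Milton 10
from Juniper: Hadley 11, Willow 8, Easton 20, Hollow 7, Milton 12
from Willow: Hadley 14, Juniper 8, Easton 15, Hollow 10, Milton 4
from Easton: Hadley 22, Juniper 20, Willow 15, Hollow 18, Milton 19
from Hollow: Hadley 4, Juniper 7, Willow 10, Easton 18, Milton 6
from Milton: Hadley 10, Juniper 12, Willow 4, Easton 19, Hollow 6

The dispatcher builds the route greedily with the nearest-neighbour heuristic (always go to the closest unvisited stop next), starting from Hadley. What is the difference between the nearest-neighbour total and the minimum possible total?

Excess over optimum: 4 min.

From Hadley: Hollow=4, Milton=10, Juniper=11, Willow=14, Easton=22 → choose Hollow (4).
From Hollow: Milton=6, Juniper=7, Willow=10, Easton=18 → choose Milton (6).
From Milton: Willow=4, Juniper=12, Easton=19 → choose Willow (4).
From Willow: Juniper=8, Easton=15 → choose Juniper (8).
From Juniper: Easton=20 → choose Easton (20).
NN route Hadley → Hollow → Milton → Willow → Juniper → Easton → Hadley costs 64.
Optimal: Hadley → Juniper → Easton → Willow → Milton → Hollow → Hadley costs 60 (by enumerating all 60 distinct tours).
Excess = 64 − 60 = 4.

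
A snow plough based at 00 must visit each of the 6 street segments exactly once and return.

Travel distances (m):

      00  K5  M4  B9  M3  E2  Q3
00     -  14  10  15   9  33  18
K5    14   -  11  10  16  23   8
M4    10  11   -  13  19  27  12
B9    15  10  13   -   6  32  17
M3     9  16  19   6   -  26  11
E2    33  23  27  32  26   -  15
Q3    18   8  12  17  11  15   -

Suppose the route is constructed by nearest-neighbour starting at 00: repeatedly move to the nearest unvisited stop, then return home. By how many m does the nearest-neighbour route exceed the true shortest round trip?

The nearest-neighbour route is 20 m longer than optimal.

00: M3=9, M4=10, K5=14, B9=15, Q3=18, E2=33 ⇒ M3
M3: B9=6, Q3=11, K5=16, M4=19, E2=26 ⇒ B9
B9: K5=10, M4=13, Q3=17, E2=32 ⇒ K5
K5: Q3=8, M4=11, E2=23 ⇒ Q3
Q3: M4=12, E2=15 ⇒ M4
M4: E2=27 ⇒ E2
NN route 00 → M3 → B9 → K5 → Q3 → M4 → E2 → 00 costs 105.
Optimal: 00 → M4 → E2 → Q3 → K5 → B9 → M3 → 00 costs 85 (by enumerating all 360 distinct tours).
Excess = 105 − 85 = 20.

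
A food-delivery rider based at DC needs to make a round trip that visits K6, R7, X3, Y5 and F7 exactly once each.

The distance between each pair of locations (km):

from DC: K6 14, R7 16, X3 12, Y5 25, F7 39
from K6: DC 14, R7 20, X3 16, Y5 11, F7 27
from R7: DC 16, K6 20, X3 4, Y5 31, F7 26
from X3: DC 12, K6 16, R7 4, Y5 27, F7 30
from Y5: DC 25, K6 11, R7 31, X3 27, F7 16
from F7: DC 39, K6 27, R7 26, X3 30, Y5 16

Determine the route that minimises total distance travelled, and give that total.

DC-K6-R7-X3-Y5-F7-DC: 14+20+4+27+16+39 = 120
DC-K6-R7-X3-F7-Y5-DC: 14+20+4+30+16+25 = 109
DC-K6-R7-Y5-X3-F7-DC: 14+20+31+27+30+39 = 161
DC-K6-R7-Y5-F7-X3-DC: 14+20+31+16+30+12 = 123
DC-K6-R7-F7-X3-Y5-DC: 14+20+26+30+27+25 = 142
DC-K6-R7-F7-Y5-X3-DC: 14+20+26+16+27+12 = 115
DC-K6-X3-R7-Y5-F7-DC: 14+16+4+31+16+39 = 120
DC-K6-X3-R7-F7-Y5-DC: 14+16+4+26+16+25 = 101
DC-K6-X3-Y5-R7-F7-DC: 14+16+27+31+26+39 = 153
DC-K6-X3-Y5-F7-R7-DC: 14+16+27+16+26+16 = 115
DC-K6-X3-F7-R7-Y5-DC: 14+16+30+26+31+25 = 142
DC-K6-X3-F7-Y5-R7-DC: 14+16+30+16+31+16 = 123
DC-K6-Y5-R7-X3-F7-DC: 14+11+31+4+30+39 = 129
DC-K6-Y5-R7-F7-X3-DC: 14+11+31+26+30+12 = 124
… (46 more)
DC-K6-Y5-F7-R7-X3-DC: 14+11+16+26+4+12 = 83  ← best
The minimum is 83.
One optimal route: DC → K6 → Y5 → F7 → R7 → X3 → DC (or its reverse).

83 km — the shortest possible round trip.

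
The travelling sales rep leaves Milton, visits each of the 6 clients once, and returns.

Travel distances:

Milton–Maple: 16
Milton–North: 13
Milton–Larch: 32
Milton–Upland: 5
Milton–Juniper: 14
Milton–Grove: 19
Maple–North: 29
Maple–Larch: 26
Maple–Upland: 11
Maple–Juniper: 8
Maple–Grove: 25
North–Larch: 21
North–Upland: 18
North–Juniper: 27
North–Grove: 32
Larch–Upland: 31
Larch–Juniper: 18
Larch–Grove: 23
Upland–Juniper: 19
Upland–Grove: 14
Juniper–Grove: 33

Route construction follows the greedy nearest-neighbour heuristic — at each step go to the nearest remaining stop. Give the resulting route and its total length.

At Milton the remaining stops are Upland 5, North 13, Juniper 14, Maple 16, Grove 19, Larch 32; go to Upland.
At Upland the remaining stops are Maple 11, Grove 14, North 18, Juniper 19, Larch 31; go to Maple.
At Maple the remaining stops are Juniper 8, Grove 25, Larch 26, North 29; go to Juniper.
At Juniper the remaining stops are Larch 18, North 27, Grove 33; go to Larch.
At Larch the remaining stops are North 21, Grove 23; go to North.
At North the remaining stops are Grove 32; go to Grove.
Return Grove→Milton: 19.
Total = 5 + 11 + 8 + 18 + 21 + 32 + 19 = 114.

114 along Milton → Upland → Maple → Juniper → Larch → North → Grove → Milton.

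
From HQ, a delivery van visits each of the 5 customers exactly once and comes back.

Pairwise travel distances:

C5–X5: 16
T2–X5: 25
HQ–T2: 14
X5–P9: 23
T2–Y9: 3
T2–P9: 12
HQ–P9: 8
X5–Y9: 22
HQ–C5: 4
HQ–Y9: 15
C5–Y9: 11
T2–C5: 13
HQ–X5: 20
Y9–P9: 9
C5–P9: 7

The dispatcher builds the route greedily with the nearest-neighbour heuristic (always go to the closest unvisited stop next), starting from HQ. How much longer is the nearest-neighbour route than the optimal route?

The nearest-neighbour route is 3 longer than optimal.

HQ: C5=4, P9=8, T2=14, Y9=15, X5=20 ⇒ C5
C5: P9=7, Y9=11, T2=13, X5=16 ⇒ P9
P9: Y9=9, T2=12, X5=23 ⇒ Y9
Y9: T2=3, X5=22 ⇒ T2
T2: X5=25 ⇒ X5
NN route HQ → C5 → P9 → Y9 → T2 → X5 → HQ costs 68.
Optimal: HQ → C5 → X5 → T2 → Y9 → P9 → HQ costs 65 (by enumerating all 60 distinct tours).
Excess = 68 − 65 = 3.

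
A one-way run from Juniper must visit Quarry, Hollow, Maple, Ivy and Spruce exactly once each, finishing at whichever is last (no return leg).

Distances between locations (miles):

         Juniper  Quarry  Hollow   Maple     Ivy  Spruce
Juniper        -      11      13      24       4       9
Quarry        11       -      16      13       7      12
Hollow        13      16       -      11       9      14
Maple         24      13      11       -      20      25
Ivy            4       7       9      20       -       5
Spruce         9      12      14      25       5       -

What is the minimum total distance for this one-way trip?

There are 5! = 120 possible orderings.
Juniper → Quarry → Hollow → Maple → Ivy → Spruce: 11+16+11+20+5 = 63
Juniper → Quarry → Hollow → Maple → Spruce → Ivy: 11+16+11+25+5 = 68
Juniper → Quarry → Hollow → Ivy → Maple → Spruce: 11+16+9+20+25 = 81
Juniper → Quarry → Hollow → Ivy → Spruce → Maple: 11+16+9+5+25 = 66
Juniper → Quarry → Hollow → Spruce → Maple → Ivy: 11+16+14+25+20 = 86
Juniper → Quarry → Hollow → Spruce → Ivy → Maple: 11+16+14+5+20 = 66
Juniper → Quarry → Maple → Hollow → Ivy → Spruce: 11+13+11+9+5 = 49
Juniper → Quarry → Maple → Hollow → Spruce → Ivy: 11+13+11+14+5 = 54
Juniper → Quarry → Maple → Ivy → Hollow → Spruce: 11+13+20+9+14 = 67
Juniper → Quarry → Maple → Ivy → Spruce → Hollow: 11+13+20+5+14 = 63
Juniper → Quarry → Maple → Spruce → Hollow → Ivy: 11+13+25+14+9 = 72
Juniper → Quarry → Maple → Spruce → Ivy → Hollow: 11+13+25+5+9 = 63
Juniper → Quarry → Ivy → Hollow → Maple → Spruce: 11+7+9+11+25 = 63
Juniper → Quarry → Ivy → Hollow → Spruce → Maple: 11+7+9+14+25 = 66
… (106 more)
Juniper → Ivy → Spruce → Quarry → Maple → Hollow: 4+5+12+13+11 = 45  ← best
The minimum is 45.
One shortest path: Juniper → Ivy → Spruce → Quarry → Maple → Hollow.

45 miles — the minimum one-way total.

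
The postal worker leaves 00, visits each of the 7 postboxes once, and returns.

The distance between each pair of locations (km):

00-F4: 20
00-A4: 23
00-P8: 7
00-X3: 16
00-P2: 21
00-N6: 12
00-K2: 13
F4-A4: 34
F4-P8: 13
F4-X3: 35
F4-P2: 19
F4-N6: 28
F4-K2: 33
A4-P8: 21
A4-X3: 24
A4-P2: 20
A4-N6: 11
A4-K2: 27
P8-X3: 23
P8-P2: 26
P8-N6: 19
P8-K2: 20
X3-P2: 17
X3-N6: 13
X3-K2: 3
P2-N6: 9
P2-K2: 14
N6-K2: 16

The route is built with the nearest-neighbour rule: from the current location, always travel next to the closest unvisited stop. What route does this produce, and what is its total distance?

At 00 the remaining stops are P8 7, N6 12, K2 13, X3 16, F4 20, P2 21, A4 23; go to P8.
At P8 the remaining stops are F4 13, N6 19, K2 20, A4 21, X3 23, P2 26; go to F4.
At F4 the remaining stops are P2 19, N6 28, K2 33, A4 34, X3 35; go to P2.
At P2 the remaining stops are N6 9, K2 14, X3 17, A4 20; go to N6.
At N6 the remaining stops are A4 11, X3 13, K2 16; go to A4.
At A4 the remaining stops are X3 24, K2 27; go to X3.
At X3 the remaining stops are K2 3; go to K2.
Return K2→00: 13.
Total = 7 + 13 + 19 + 9 + 11 + 24 + 3 + 13 = 99.

Nearest-neighbour total = 99 km; route 00 → P8 → F4 → P2 → N6 → A4 → X3 → K2 → 00.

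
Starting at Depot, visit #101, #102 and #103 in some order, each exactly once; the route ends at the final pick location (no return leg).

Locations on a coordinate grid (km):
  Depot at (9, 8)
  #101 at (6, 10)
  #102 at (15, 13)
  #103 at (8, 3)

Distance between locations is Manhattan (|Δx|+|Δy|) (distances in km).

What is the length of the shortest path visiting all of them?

There are 3! = 6 possible orderings.
Depot→#101→#102→#103: 5+12+17 = 34
Depot→#101→#103→#102: 5+9+17 = 31
Depot→#102→#101→#103: 11+12+9 = 32
Depot→#102→#103→#101: 11+17+9 = 37
Depot→#103→#101→#102: 6+9+12 = 27
Depot→#103→#102→#101: 6+17+12 = 35
The minimum is 27.
One shortest path: Depot → #103 → #101 → #102.

Minimum one-way distance = 27 km.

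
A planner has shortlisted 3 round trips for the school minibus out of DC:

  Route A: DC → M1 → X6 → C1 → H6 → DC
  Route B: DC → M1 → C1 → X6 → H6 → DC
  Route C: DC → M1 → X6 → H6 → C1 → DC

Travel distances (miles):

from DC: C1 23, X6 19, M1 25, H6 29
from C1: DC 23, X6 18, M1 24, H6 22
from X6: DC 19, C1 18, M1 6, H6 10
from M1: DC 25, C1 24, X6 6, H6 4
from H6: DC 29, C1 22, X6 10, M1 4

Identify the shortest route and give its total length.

Route A: 25 + 6 + 18 + 22 + 29 = 100
Route B: 25 + 24 + 18 + 10 + 29 = 106
Route C: 25 + 6 + 10 + 22 + 23 = 86

86 miles — Route C is the shortest.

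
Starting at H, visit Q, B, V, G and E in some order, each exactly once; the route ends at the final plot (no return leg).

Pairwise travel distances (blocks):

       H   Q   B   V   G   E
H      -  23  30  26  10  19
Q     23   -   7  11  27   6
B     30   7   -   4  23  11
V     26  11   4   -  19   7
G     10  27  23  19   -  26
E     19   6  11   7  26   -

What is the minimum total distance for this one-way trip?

There are 5! = 120 possible orderings.
H - Q - B - V - G - E: 23+7+4+19+26 = 79
H - Q - B - V - E - G: 23+7+4+7+26 = 67
H - Q - B - G - V - E: 23+7+23+19+7 = 79
H - Q - B - G - E - V: 23+7+23+26+7 = 86
H - Q - B - E - V - G: 23+7+11+7+19 = 67
H - Q - B - E - G - V: 23+7+11+26+19 = 86
H - Q - V - B - G - E: 23+11+4+23+26 = 87
H - Q - V - B - E - G: 23+11+4+11+26 = 75
H - Q - V - G - B - E: 23+11+19+23+11 = 87
H - Q - V - G - E - B: 23+11+19+26+11 = 90
H - Q - V - E - B - G: 23+11+7+11+23 = 75
H - Q - V - E - G - B: 23+11+7+26+23 = 90
H - Q - G - B - V - E: 23+27+23+4+7 = 84
H - Q - G - B - E - V: 23+27+23+11+7 = 91
… (106 more)
H - G - V - B - Q - E: 10+19+4+7+6 = 46  ← best
The minimum is 46.
One shortest path: H → G → V → B → Q → E.

Minimum one-way distance = 46 blocks.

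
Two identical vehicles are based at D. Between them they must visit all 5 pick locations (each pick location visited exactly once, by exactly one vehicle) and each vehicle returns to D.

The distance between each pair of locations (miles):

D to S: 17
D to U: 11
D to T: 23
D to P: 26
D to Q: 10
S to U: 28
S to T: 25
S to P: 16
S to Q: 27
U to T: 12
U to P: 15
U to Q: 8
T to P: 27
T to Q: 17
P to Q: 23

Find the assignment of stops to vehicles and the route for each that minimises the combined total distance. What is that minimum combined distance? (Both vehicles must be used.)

Check every non-empty split of the stops between the two vehicles; for each half take its own optimal tour:
  {S} + {U, T, P, Q}: 34 + 80 = 114
  {U} + {S, T, P, Q}: 22 + 87 = 109
  {S, U} + {T, P, Q}: 56 + 80 = 136
  {T} + {S, U, P, Q}: 46 + 66 = 112
  {S, T} + {U, P, Q}: 65 + 59 = 124
  {U, T} + {S, P, Q}: 46 + 66 = 112
  … (15 splits in total)
  {S, U, T, P} + {Q}: 83 + 20 = 103  ← best
Best: vehicle 1 D → S → P → U → T → D = 83; vehicle 2 D → Q → D = 20; combined 103.

Minimum combined distance: 103 miles.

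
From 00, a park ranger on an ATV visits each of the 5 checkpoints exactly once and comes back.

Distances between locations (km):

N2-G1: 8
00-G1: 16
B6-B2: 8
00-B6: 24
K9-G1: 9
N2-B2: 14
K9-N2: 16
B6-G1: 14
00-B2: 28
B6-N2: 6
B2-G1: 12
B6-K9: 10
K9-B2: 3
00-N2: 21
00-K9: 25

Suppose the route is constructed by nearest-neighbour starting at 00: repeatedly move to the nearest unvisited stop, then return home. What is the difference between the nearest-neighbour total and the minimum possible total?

00: G1=16, N2=21, B6=24, K9=25, B2=28 ⇒ G1
G1: N2=8, K9=9, B2=12, B6=14 ⇒ N2
N2: B6=6, B2=14, K9=16 ⇒ B6
B6: B2=8, K9=10 ⇒ B2
B2: K9=3 ⇒ K9
NN route 00 → G1 → N2 → B6 → B2 → K9 → 00 costs 66.
Optimal: 00 → N2 → B6 → B2 → K9 → G1 → 00 costs 63 (by enumerating all 60 distinct tours).
Excess = 66 − 63 = 3.

Excess over optimum: 3 km.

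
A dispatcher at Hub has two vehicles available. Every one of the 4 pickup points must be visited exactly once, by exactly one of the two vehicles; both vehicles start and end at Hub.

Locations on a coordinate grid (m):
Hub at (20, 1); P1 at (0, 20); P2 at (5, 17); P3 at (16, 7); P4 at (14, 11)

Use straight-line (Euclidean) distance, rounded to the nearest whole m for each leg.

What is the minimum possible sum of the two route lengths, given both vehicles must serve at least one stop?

There are 2^3 − 1 = 7 ways to divide the 4 stops into two non-empty groups. For each, the best each vehicle can do is its own shortest tour through its group:
  {P1} + {P2, P3, P4}: 56 + 44 = 100
  {P2} + {P1, P3, P4}: 44 + 56 = 100
  {P1, P2} + {P3, P4}: 56 + 23 = 79
  {P3} + {P1, P2, P4}: 14 + 57 = 71
  {P1, P3} + {P2, P4}: 56 + 45 = 101
  {P2, P3} + {P1, P4}: 44 + 57 = 101
  … (7 splits in total)
Best: vehicle 1 Hub → P3 → Hub = 14; vehicle 2 Hub → P1 → P2 → P4 → Hub = 57; combined 71.

Minimum combined distance: 71 m.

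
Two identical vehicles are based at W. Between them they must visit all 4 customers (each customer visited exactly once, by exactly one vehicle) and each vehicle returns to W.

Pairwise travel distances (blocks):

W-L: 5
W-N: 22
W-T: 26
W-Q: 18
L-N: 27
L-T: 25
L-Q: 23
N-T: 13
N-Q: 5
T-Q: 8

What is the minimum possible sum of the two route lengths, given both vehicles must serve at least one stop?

Minimum combined distance: 71 blocks.

There are 2^3 − 1 = 7 ways to divide the 4 stops into two non-empty groups. For each, the best each vehicle can do is its own shortest tour through its group:
  {L} + {N, T, Q}: 10 + 61 = 71
  {N} + {L, T, Q}: 44 + 56 = 100
  {L, N} + {T, Q}: 54 + 52 = 106
  {T} + {L, N, Q}: 52 + 55 = 107
  {L, T} + {N, Q}: 56 + 45 = 101
  {N, T} + {L, Q}: 61 + 46 = 107
  … (7 splits in total)
Best: vehicle 1 W → L → W = 10; vehicle 2 W → N → T → Q → W = 61; combined 71.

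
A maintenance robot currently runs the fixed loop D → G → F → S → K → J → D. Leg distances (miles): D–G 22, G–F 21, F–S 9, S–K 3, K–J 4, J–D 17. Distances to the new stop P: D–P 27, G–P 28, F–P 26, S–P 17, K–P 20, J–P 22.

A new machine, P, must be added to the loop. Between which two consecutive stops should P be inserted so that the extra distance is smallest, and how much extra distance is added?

Insertion cost between consecutive stops i–j is d(i,P) + d(P,j) − d(i,j):
  between D and G: 27 + 28 − 22 = 33
  between G and F: 28 + 26 − 21 = 33
  between F and S: 26 + 17 − 9 = 34
  between S and K: 17 + 20 − 3 = 34
  between K and J: 20 + 22 − 4 = 38
  between J and D: 22 + 27 − 17 = 32
Cheapest insertion is between J and D, adding 32.
New total = 76 + 32 = 108.

Minimum extra distance: 32 miles, inserting P between J and D.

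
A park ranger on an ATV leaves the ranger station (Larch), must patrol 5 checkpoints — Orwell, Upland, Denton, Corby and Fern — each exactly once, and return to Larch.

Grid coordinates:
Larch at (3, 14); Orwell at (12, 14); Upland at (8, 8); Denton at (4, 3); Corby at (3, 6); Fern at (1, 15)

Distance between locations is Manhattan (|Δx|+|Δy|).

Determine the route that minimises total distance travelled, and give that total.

Shortest round trip = 46.

With 5 stops there are 5!/2 = 60 distinct round trips (a route and its reverse cost the same).
Larch→Orwell→Upland→Denton→Corby→Fern→Larch: 9+10+9+4+11+3 = 46
Larch→Orwell→Upland→Denton→Fern→Corby→Larch: 9+10+9+15+11+8 = 62
Larch→Orwell→Upland→Corby→Denton→Fern→Larch: 9+10+7+4+15+3 = 48
Larch→Orwell→Upland→Corby→Fern→Denton→Larch: 9+10+7+11+15+12 = 64
Larch→Orwell→Upland→Fern→Denton→Corby→Larch: 9+10+14+15+4+8 = 60
Larch→Orwell→Upland→Fern→Corby→Denton→Larch: 9+10+14+11+4+12 = 60
Larch→Orwell→Denton→Upland→Corby→Fern→Larch: 9+19+9+7+11+3 = 58
Larch→Orwell→Denton→Upland→Fern→Corby→Larch: 9+19+9+14+11+8 = 70
Larch→Orwell→Denton→Corby→Upland→Fern→Larch: 9+19+4+7+14+3 = 56
Larch→Orwell→Denton→Corby→Fern→Upland→Larch: 9+19+4+11+14+11 = 68
Larch→Orwell→Denton→Fern→Upland→Corby→Larch: 9+19+15+14+7+8 = 72
Larch→Orwell→Denton→Fern→Corby→Upland→Larch: 9+19+15+11+7+11 = 72
Larch→Orwell→Corby→Upland→Denton→Fern→Larch: 9+17+7+9+15+3 = 60
Larch→Orwell→Corby→Upland→Fern→Denton→Larch: 9+17+7+14+15+12 = 74
… (46 more)
The minimum is 46.
One optimal route: Larch → Orwell → Upland → Denton → Corby → Fern → Larch (or its reverse).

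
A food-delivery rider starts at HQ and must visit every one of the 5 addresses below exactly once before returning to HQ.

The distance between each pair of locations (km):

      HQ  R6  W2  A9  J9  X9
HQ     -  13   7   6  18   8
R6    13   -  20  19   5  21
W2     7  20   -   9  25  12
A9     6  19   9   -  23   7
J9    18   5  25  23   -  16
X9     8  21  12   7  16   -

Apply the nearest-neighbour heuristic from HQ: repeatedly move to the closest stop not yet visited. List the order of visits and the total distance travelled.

Nearest-neighbour total = 68 km; route HQ → A9 → X9 → W2 → R6 → J9 → HQ.

HQ → [A9:6 / W2:7 / X9:8 / R6:13 / J9:18] → A9 (6)
A9 → [X9:7 / W2:9 / R6:19 / J9:23] → X9 (7)
X9 → [W2:12 / J9:16 / R6:21] → W2 (12)
W2 → [R6:20 / J9:25] → R6 (20)
R6 → [J9:5] → J9 (5)
Return J9→HQ: 18.
Total = 6 + 7 + 12 + 20 + 5 + 18 = 68.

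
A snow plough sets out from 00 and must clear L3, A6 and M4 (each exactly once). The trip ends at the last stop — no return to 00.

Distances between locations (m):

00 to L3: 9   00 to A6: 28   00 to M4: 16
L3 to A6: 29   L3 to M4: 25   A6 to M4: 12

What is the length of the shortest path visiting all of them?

There are 3! = 6 possible orderings.
00 → L3 → A6 → M4: 9+29+12 = 50
00 → L3 → M4 → A6: 9+25+12 = 46
00 → A6 → L3 → M4: 28+29+25 = 82
00 → A6 → M4 → L3: 28+12+25 = 65
00 → M4 → L3 → A6: 16+25+29 = 70
00 → M4 → A6 → L3: 16+12+29 = 57
The minimum is 46.
One shortest path: 00 → L3 → M4 → A6.

46 m — the minimum one-way total.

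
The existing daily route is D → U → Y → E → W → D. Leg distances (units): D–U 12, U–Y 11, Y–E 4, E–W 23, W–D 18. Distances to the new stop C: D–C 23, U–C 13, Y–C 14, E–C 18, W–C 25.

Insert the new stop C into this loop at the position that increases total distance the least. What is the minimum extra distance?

Adding 16 by placing C on the U–Y leg.

Insertion cost between consecutive stops i–j is d(i,C) + d(C,j) − d(i,j):
  between D and U: 23 + 13 − 12 = 24
  between U and Y: 13 + 14 − 11 = 16
  between Y and E: 14 + 18 − 4 = 28
  between E and W: 18 + 25 − 23 = 20
  between W and D: 25 + 23 − 18 = 30
Cheapest insertion is between U and Y, adding 16.
New total = 68 + 16 = 84.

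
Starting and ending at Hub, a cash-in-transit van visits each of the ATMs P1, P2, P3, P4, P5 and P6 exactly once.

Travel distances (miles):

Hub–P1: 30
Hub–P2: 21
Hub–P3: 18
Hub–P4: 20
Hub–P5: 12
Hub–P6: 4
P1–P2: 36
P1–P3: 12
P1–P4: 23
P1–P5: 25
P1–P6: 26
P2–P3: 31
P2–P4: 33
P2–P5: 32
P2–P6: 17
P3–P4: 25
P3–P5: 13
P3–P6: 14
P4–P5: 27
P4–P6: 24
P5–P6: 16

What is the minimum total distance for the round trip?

With 6 stops there are 6!/2 = 360 distinct round trips (a route and its reverse cost the same).
Hub→P1→P2→P3→P4→P5→P6→Hub: 30+36+31+25+27+16+4 = 169
Hub→P1→P2→P3→P4→P6→P5→Hub: 30+36+31+25+24+16+12 = 174
Hub→P1→P2→P3→P5→P4→P6→Hub: 30+36+31+13+27+24+4 = 165
Hub→P1→P2→P3→P5→P6→P4→Hub: 30+36+31+13+16+24+20 = 170
Hub→P1→P2→P3→P6→P4→P5→Hub: 30+36+31+14+24+27+12 = 174
Hub→P1→P2→P3→P6→P5→P4→Hub: 30+36+31+14+16+27+20 = 174
Hub→P1→P2→P4→P3→P5→P6→Hub: 30+36+33+25+13+16+4 = 157
Hub→P1→P2→P4→P3→P6→P5→Hub: 30+36+33+25+14+16+12 = 166
… (352 more)
Hub→P5→P3→P1→P4→P2→P6→Hub: 12+13+12+23+33+17+4 = 114  ← best
The minimum is 114.
One optimal route: Hub → P5 → P3 → P1 → P4 → P2 → P6 → Hub (or its reverse).

114 miles — the shortest possible round trip.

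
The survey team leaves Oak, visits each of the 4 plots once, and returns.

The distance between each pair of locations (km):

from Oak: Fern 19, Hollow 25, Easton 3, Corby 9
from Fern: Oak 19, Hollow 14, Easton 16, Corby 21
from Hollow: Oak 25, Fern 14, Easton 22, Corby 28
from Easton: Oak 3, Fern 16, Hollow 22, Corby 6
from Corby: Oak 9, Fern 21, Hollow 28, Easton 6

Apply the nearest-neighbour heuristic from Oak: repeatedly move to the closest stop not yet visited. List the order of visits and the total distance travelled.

Oak → [Easton:3 / Corby:9 / Fern:19 / Hollow:25] → Easton (3)
Easton → [Corby:6 / Fern:16 / Hollow:22] → Corby (6)
Corby → [Fern:21 / Hollow:28] → Fern (21)
Fern → [Hollow:14] → Hollow (14)
Return Hollow→Oak: 25.
Total = 3 + 6 + 21 + 14 + 25 = 69.

69 km along Oak → Easton → Corby → Fern → Hollow → Oak.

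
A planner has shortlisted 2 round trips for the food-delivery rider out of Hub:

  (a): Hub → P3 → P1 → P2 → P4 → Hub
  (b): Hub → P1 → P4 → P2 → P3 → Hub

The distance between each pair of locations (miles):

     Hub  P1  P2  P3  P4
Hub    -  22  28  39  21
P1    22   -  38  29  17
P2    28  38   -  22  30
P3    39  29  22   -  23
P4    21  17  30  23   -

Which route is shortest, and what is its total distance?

Shortest is (b), total 130 miles.

(a): 39 + 29 + 38 + 30 + 21 = 157
(b): 22 + 17 + 30 + 22 + 39 = 130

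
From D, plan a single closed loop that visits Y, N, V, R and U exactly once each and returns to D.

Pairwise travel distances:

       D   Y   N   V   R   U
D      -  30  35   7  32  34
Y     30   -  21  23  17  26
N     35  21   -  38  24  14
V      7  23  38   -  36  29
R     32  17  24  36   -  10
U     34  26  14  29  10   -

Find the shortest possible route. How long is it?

Shortest round trip = 106.

There are 60 distinct closed tours to check (reversals are equivalent).
D - Y - N - V - R - U - D: 30+21+38+36+10+34 = 169
D - Y - N - V - U - R - D: 30+21+38+29+10+32 = 160
D - Y - N - R - V - U - D: 30+21+24+36+29+34 = 174
D - Y - N - R - U - V - D: 30+21+24+10+29+7 = 121
D - Y - N - U - V - R - D: 30+21+14+29+36+32 = 162
D - Y - N - U - R - V - D: 30+21+14+10+36+7 = 118
D - Y - V - N - R - U - D: 30+23+38+24+10+34 = 159
D - Y - V - N - U - R - D: 30+23+38+14+10+32 = 147
D - Y - V - R - N - U - D: 30+23+36+24+14+34 = 161
D - Y - V - R - U - N - D: 30+23+36+10+14+35 = 148
D - Y - V - U - N - R - D: 30+23+29+14+24+32 = 152
D - Y - V - U - R - N - D: 30+23+29+10+24+35 = 151
D - Y - R - N - V - U - D: 30+17+24+38+29+34 = 172
D - Y - R - N - U - V - D: 30+17+24+14+29+7 = 121
… (46 more)
D - N - U - R - Y - V - D: 35+14+10+17+23+7 = 106  ← best
The minimum is 106.
One optimal route: D → N → U → R → Y → V → D (or its reverse).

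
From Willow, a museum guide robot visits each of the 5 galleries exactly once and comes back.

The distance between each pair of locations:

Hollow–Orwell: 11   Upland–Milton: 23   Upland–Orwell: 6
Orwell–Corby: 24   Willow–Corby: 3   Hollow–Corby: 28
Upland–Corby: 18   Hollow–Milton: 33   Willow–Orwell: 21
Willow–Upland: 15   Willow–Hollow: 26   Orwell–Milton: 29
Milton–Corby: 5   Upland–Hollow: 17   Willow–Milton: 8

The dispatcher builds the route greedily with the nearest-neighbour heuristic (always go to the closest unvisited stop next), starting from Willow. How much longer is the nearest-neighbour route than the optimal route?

Willow: Corby=3, Milton=8, Upland=15, Orwell=21, Hollow=26 ⇒ Corby
Corby: Milton=5, Upland=18, Orwell=24, Hollow=28 ⇒ Milton
Milton: Upland=23, Orwell=29, Hollow=33 ⇒ Upland
Upland: Orwell=6, Hollow=17 ⇒ Orwell
Orwell: Hollow=11 ⇒ Hollow
NN route Willow → Corby → Milton → Upland → Orwell → Hollow → Willow costs 74.
Optimal: Willow → Upland → Orwell → Hollow → Milton → Corby → Willow costs 73 (by enumerating all 60 distinct tours).
Excess = 74 − 73 = 1.

Excess over optimum: 1.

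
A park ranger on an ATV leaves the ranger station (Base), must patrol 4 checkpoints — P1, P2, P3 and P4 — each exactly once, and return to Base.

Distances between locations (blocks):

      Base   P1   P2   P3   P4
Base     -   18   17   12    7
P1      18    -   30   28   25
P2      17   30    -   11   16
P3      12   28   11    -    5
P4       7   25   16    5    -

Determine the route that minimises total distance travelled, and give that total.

There are 12 distinct closed tours to check (reversals are equivalent).
Base-P1-P2-P3-P4-Base: 18+30+11+5+7 = 71
Base-P1-P2-P4-P3-Base: 18+30+16+5+12 = 81
Base-P1-P3-P2-P4-Base: 18+28+11+16+7 = 80
Base-P1-P3-P4-P2-Base: 18+28+5+16+17 = 84
Base-P1-P4-P2-P3-Base: 18+25+16+11+12 = 82
Base-P1-P4-P3-P2-Base: 18+25+5+11+17 = 76
Base-P2-P1-P3-P4-Base: 17+30+28+5+7 = 87
Base-P2-P1-P4-P3-Base: 17+30+25+5+12 = 89
Base-P2-P3-P1-P4-Base: 17+11+28+25+7 = 88
Base-P2-P4-P1-P3-Base: 17+16+25+28+12 = 98
Base-P3-P1-P2-P4-Base: 12+28+30+16+7 = 93
Base-P3-P2-P1-P4-Base: 12+11+30+25+7 = 85
The minimum is 71.
One optimal route: Base → P1 → P2 → P3 → P4 → Base (or its reverse).

Shortest round trip = 71 blocks.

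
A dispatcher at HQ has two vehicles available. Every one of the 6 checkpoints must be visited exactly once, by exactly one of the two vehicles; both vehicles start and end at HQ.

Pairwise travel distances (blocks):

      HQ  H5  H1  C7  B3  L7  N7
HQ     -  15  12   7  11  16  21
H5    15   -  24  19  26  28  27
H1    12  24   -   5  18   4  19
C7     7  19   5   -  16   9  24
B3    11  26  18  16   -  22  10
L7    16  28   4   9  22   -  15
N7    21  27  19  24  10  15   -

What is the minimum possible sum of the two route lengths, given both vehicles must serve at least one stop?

Minimum combined distance: 82 blocks.

There are 2^5 − 1 = 31 ways to divide the 6 stops into two non-empty groups. For each, the best each vehicle can do is its own shortest tour through its group:
  {H5} + {H1, C7, B3, L7, N7}: 30 + 52 = 82
  {H1} + {H5, C7, B3, L7, N7}: 24 + 79 = 103
  {H5, H1} + {C7, B3, L7, N7}: 51 + 52 = 103
  {C7} + {H5, H1, B3, L7, N7}: 14 + 79 = 93
  {H5, C7} + {H1, B3, L7, N7}: 41 + 52 = 93
  {H1, C7} + {H5, B3, L7, N7}: 24 + 79 = 103
  … (31 splits in total)
Best: vehicle 1 HQ → H5 → HQ = 30; vehicle 2 HQ → C7 → H1 → L7 → N7 → B3 → HQ = 52; combined 82.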